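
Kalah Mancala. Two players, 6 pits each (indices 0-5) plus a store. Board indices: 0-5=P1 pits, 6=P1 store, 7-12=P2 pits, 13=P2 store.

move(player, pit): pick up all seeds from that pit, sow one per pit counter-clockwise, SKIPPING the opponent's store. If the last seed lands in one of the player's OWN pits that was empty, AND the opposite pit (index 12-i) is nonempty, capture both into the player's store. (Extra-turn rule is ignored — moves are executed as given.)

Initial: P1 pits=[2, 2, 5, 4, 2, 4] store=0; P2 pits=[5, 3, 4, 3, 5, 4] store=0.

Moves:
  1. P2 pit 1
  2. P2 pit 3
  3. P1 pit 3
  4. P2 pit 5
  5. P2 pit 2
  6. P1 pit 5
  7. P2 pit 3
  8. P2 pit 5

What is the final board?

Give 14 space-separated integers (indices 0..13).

Answer: 6 3 6 1 3 0 2 7 1 1 0 9 0 4

Derivation:
Move 1: P2 pit1 -> P1=[2,2,5,4,2,4](0) P2=[5,0,5,4,6,4](0)
Move 2: P2 pit3 -> P1=[3,2,5,4,2,4](0) P2=[5,0,5,0,7,5](1)
Move 3: P1 pit3 -> P1=[3,2,5,0,3,5](1) P2=[6,0,5,0,7,5](1)
Move 4: P2 pit5 -> P1=[4,3,6,1,3,5](1) P2=[6,0,5,0,7,0](2)
Move 5: P2 pit2 -> P1=[5,3,6,1,3,5](1) P2=[6,0,0,1,8,1](3)
Move 6: P1 pit5 -> P1=[5,3,6,1,3,0](2) P2=[7,1,1,2,8,1](3)
Move 7: P2 pit3 -> P1=[5,3,6,1,3,0](2) P2=[7,1,1,0,9,2](3)
Move 8: P2 pit5 -> P1=[6,3,6,1,3,0](2) P2=[7,1,1,0,9,0](4)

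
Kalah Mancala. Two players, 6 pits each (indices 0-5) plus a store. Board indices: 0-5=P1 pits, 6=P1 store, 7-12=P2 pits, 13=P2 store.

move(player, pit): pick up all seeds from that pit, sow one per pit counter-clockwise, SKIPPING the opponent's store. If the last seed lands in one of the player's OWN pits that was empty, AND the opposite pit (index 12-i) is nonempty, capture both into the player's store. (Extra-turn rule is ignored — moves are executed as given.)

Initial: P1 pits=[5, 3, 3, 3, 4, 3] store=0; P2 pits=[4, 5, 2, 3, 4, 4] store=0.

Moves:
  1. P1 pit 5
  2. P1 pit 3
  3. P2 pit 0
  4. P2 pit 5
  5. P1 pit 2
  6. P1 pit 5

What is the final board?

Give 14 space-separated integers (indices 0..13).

Answer: 6 4 0 2 6 0 4 1 7 3 4 5 0 1

Derivation:
Move 1: P1 pit5 -> P1=[5,3,3,3,4,0](1) P2=[5,6,2,3,4,4](0)
Move 2: P1 pit3 -> P1=[5,3,3,0,5,1](2) P2=[5,6,2,3,4,4](0)
Move 3: P2 pit0 -> P1=[5,3,3,0,5,1](2) P2=[0,7,3,4,5,5](0)
Move 4: P2 pit5 -> P1=[6,4,4,1,5,1](2) P2=[0,7,3,4,5,0](1)
Move 5: P1 pit2 -> P1=[6,4,0,2,6,2](3) P2=[0,7,3,4,5,0](1)
Move 6: P1 pit5 -> P1=[6,4,0,2,6,0](4) P2=[1,7,3,4,5,0](1)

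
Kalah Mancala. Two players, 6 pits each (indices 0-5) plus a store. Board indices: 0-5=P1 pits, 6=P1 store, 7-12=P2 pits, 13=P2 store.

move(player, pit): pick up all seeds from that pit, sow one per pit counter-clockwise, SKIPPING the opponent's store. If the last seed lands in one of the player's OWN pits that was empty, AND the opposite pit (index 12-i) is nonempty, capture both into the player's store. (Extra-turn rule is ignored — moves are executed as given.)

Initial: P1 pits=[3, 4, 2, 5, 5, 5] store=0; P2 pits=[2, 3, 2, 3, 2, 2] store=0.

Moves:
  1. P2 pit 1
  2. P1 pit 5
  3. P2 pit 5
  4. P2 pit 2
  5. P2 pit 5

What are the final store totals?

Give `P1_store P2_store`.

Move 1: P2 pit1 -> P1=[3,4,2,5,5,5](0) P2=[2,0,3,4,3,2](0)
Move 2: P1 pit5 -> P1=[3,4,2,5,5,0](1) P2=[3,1,4,5,3,2](0)
Move 3: P2 pit5 -> P1=[4,4,2,5,5,0](1) P2=[3,1,4,5,3,0](1)
Move 4: P2 pit2 -> P1=[4,4,2,5,5,0](1) P2=[3,1,0,6,4,1](2)
Move 5: P2 pit5 -> P1=[4,4,2,5,5,0](1) P2=[3,1,0,6,4,0](3)

Answer: 1 3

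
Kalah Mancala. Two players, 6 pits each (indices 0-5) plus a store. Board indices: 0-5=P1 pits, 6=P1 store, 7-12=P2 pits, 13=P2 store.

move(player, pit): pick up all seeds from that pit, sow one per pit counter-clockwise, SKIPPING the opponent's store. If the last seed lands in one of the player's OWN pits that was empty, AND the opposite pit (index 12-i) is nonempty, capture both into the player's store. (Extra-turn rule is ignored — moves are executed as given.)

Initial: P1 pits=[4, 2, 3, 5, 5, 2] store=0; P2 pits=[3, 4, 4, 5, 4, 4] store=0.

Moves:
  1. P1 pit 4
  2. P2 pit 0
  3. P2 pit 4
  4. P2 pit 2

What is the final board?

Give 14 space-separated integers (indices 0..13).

Answer: 6 4 4 5 0 3 1 0 6 0 7 1 6 2

Derivation:
Move 1: P1 pit4 -> P1=[4,2,3,5,0,3](1) P2=[4,5,5,5,4,4](0)
Move 2: P2 pit0 -> P1=[4,2,3,5,0,3](1) P2=[0,6,6,6,5,4](0)
Move 3: P2 pit4 -> P1=[5,3,4,5,0,3](1) P2=[0,6,6,6,0,5](1)
Move 4: P2 pit2 -> P1=[6,4,4,5,0,3](1) P2=[0,6,0,7,1,6](2)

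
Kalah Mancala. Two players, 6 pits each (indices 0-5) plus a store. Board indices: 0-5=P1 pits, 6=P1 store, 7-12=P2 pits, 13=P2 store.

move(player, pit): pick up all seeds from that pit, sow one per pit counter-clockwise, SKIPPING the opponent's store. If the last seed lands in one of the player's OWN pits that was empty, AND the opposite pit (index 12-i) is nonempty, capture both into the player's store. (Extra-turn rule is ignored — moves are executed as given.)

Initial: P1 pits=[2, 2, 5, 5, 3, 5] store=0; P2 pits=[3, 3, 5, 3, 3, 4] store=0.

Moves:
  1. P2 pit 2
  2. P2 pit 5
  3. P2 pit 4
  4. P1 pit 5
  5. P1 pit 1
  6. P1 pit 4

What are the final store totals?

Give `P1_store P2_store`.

Answer: 7 3

Derivation:
Move 1: P2 pit2 -> P1=[3,2,5,5,3,5](0) P2=[3,3,0,4,4,5](1)
Move 2: P2 pit5 -> P1=[4,3,6,6,3,5](0) P2=[3,3,0,4,4,0](2)
Move 3: P2 pit4 -> P1=[5,4,6,6,3,5](0) P2=[3,3,0,4,0,1](3)
Move 4: P1 pit5 -> P1=[5,4,6,6,3,0](1) P2=[4,4,1,5,0,1](3)
Move 5: P1 pit1 -> P1=[5,0,7,7,4,0](6) P2=[0,4,1,5,0,1](3)
Move 6: P1 pit4 -> P1=[5,0,7,7,0,1](7) P2=[1,5,1,5,0,1](3)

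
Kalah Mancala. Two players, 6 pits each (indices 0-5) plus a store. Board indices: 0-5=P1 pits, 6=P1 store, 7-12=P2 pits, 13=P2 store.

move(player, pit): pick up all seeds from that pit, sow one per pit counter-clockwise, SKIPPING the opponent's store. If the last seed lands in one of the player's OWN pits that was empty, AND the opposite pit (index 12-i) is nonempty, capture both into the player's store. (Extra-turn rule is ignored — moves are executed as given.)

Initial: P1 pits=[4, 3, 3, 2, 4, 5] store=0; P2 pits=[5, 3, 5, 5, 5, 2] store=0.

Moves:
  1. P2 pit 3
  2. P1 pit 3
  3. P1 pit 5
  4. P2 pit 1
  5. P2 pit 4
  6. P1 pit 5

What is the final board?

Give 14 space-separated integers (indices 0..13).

Answer: 6 5 4 1 6 0 2 6 0 7 2 0 5 2

Derivation:
Move 1: P2 pit3 -> P1=[5,4,3,2,4,5](0) P2=[5,3,5,0,6,3](1)
Move 2: P1 pit3 -> P1=[5,4,3,0,5,6](0) P2=[5,3,5,0,6,3](1)
Move 3: P1 pit5 -> P1=[5,4,3,0,5,0](1) P2=[6,4,6,1,7,3](1)
Move 4: P2 pit1 -> P1=[5,4,3,0,5,0](1) P2=[6,0,7,2,8,4](1)
Move 5: P2 pit4 -> P1=[6,5,4,1,6,1](1) P2=[6,0,7,2,0,5](2)
Move 6: P1 pit5 -> P1=[6,5,4,1,6,0](2) P2=[6,0,7,2,0,5](2)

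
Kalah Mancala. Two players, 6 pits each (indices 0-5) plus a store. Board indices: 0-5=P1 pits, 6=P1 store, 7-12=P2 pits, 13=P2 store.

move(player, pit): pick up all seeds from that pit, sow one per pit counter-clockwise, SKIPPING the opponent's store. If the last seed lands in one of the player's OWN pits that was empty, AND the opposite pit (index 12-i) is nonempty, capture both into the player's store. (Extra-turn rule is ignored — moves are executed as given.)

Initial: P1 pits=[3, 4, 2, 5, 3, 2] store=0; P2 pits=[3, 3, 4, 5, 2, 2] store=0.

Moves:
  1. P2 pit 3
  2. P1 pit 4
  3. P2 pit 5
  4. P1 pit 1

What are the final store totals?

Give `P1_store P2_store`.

Move 1: P2 pit3 -> P1=[4,5,2,5,3,2](0) P2=[3,3,4,0,3,3](1)
Move 2: P1 pit4 -> P1=[4,5,2,5,0,3](1) P2=[4,3,4,0,3,3](1)
Move 3: P2 pit5 -> P1=[5,6,2,5,0,3](1) P2=[4,3,4,0,3,0](2)
Move 4: P1 pit1 -> P1=[5,0,3,6,1,4](2) P2=[5,3,4,0,3,0](2)

Answer: 2 2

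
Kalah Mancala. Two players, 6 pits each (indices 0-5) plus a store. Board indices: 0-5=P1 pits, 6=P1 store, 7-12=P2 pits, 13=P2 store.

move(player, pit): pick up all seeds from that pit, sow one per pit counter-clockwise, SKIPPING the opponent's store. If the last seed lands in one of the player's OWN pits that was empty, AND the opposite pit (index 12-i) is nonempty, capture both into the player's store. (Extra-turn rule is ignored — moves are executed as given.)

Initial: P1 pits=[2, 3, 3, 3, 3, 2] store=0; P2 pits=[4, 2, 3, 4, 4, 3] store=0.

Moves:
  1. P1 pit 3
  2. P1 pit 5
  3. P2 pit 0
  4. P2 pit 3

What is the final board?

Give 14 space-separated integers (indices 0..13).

Answer: 3 4 3 0 4 0 2 0 4 4 0 6 5 1

Derivation:
Move 1: P1 pit3 -> P1=[2,3,3,0,4,3](1) P2=[4,2,3,4,4,3](0)
Move 2: P1 pit5 -> P1=[2,3,3,0,4,0](2) P2=[5,3,3,4,4,3](0)
Move 3: P2 pit0 -> P1=[2,3,3,0,4,0](2) P2=[0,4,4,5,5,4](0)
Move 4: P2 pit3 -> P1=[3,4,3,0,4,0](2) P2=[0,4,4,0,6,5](1)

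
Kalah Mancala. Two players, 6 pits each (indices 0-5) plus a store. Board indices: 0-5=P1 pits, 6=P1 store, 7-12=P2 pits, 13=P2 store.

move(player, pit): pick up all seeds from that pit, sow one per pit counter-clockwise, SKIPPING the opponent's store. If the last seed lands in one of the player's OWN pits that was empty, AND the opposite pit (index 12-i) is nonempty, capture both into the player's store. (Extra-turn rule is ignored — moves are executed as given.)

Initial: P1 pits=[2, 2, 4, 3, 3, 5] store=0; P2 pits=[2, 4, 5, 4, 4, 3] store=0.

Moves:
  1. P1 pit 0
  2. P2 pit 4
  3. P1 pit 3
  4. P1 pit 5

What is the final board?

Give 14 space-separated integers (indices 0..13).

Move 1: P1 pit0 -> P1=[0,3,5,3,3,5](0) P2=[2,4,5,4,4,3](0)
Move 2: P2 pit4 -> P1=[1,4,5,3,3,5](0) P2=[2,4,5,4,0,4](1)
Move 3: P1 pit3 -> P1=[1,4,5,0,4,6](1) P2=[2,4,5,4,0,4](1)
Move 4: P1 pit5 -> P1=[1,4,5,0,4,0](2) P2=[3,5,6,5,1,4](1)

Answer: 1 4 5 0 4 0 2 3 5 6 5 1 4 1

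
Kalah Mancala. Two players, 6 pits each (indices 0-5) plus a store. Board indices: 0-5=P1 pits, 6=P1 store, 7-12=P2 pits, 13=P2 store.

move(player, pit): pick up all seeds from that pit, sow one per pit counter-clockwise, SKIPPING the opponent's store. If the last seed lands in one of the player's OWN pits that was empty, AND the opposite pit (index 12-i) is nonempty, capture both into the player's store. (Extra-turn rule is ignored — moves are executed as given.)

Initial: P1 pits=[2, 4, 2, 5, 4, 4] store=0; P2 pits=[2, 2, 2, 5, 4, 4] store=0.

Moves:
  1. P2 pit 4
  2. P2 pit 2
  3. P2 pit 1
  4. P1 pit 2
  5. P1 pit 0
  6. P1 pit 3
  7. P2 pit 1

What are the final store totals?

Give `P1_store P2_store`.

Move 1: P2 pit4 -> P1=[3,5,2,5,4,4](0) P2=[2,2,2,5,0,5](1)
Move 2: P2 pit2 -> P1=[3,0,2,5,4,4](0) P2=[2,2,0,6,0,5](7)
Move 3: P2 pit1 -> P1=[3,0,2,5,4,4](0) P2=[2,0,1,7,0,5](7)
Move 4: P1 pit2 -> P1=[3,0,0,6,5,4](0) P2=[2,0,1,7,0,5](7)
Move 5: P1 pit0 -> P1=[0,1,1,7,5,4](0) P2=[2,0,1,7,0,5](7)
Move 6: P1 pit3 -> P1=[0,1,1,0,6,5](1) P2=[3,1,2,8,0,5](7)
Move 7: P2 pit1 -> P1=[0,1,1,0,6,5](1) P2=[3,0,3,8,0,5](7)

Answer: 1 7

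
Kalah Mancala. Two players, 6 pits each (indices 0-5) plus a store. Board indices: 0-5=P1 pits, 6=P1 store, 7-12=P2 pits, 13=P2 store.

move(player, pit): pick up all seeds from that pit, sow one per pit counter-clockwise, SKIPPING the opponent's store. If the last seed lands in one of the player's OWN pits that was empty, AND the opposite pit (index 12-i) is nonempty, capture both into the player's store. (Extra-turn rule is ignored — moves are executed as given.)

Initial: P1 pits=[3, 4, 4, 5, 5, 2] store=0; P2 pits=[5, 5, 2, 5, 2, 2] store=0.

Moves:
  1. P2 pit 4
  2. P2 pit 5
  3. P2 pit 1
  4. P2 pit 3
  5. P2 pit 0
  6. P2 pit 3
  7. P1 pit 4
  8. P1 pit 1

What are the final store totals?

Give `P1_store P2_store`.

Answer: 2 4

Derivation:
Move 1: P2 pit4 -> P1=[3,4,4,5,5,2](0) P2=[5,5,2,5,0,3](1)
Move 2: P2 pit5 -> P1=[4,5,4,5,5,2](0) P2=[5,5,2,5,0,0](2)
Move 3: P2 pit1 -> P1=[4,5,4,5,5,2](0) P2=[5,0,3,6,1,1](3)
Move 4: P2 pit3 -> P1=[5,6,5,5,5,2](0) P2=[5,0,3,0,2,2](4)
Move 5: P2 pit0 -> P1=[5,6,5,5,5,2](0) P2=[0,1,4,1,3,3](4)
Move 6: P2 pit3 -> P1=[5,6,5,5,5,2](0) P2=[0,1,4,0,4,3](4)
Move 7: P1 pit4 -> P1=[5,6,5,5,0,3](1) P2=[1,2,5,0,4,3](4)
Move 8: P1 pit1 -> P1=[5,0,6,6,1,4](2) P2=[2,2,5,0,4,3](4)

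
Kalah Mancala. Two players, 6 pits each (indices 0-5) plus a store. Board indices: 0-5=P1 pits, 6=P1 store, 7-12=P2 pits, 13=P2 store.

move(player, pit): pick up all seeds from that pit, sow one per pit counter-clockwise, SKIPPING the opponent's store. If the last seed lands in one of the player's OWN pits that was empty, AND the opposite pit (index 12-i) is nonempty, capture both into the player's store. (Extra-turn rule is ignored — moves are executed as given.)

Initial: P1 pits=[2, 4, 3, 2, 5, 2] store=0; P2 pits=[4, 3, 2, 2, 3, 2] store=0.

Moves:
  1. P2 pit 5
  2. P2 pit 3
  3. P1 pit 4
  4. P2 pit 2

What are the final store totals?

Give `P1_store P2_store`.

Answer: 1 5

Derivation:
Move 1: P2 pit5 -> P1=[3,4,3,2,5,2](0) P2=[4,3,2,2,3,0](1)
Move 2: P2 pit3 -> P1=[0,4,3,2,5,2](0) P2=[4,3,2,0,4,0](5)
Move 3: P1 pit4 -> P1=[0,4,3,2,0,3](1) P2=[5,4,3,0,4,0](5)
Move 4: P2 pit2 -> P1=[0,4,3,2,0,3](1) P2=[5,4,0,1,5,1](5)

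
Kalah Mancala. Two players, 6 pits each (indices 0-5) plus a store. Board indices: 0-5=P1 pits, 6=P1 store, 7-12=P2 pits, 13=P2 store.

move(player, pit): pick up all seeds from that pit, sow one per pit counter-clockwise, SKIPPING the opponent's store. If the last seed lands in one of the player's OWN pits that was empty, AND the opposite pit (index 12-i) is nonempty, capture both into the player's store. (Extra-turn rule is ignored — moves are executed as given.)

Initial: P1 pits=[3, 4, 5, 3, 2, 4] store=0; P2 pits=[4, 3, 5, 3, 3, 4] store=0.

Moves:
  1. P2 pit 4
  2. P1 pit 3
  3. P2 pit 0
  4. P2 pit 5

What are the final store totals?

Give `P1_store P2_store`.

Answer: 1 7

Derivation:
Move 1: P2 pit4 -> P1=[4,4,5,3,2,4](0) P2=[4,3,5,3,0,5](1)
Move 2: P1 pit3 -> P1=[4,4,5,0,3,5](1) P2=[4,3,5,3,0,5](1)
Move 3: P2 pit0 -> P1=[4,0,5,0,3,5](1) P2=[0,4,6,4,0,5](6)
Move 4: P2 pit5 -> P1=[5,1,6,1,3,5](1) P2=[0,4,6,4,0,0](7)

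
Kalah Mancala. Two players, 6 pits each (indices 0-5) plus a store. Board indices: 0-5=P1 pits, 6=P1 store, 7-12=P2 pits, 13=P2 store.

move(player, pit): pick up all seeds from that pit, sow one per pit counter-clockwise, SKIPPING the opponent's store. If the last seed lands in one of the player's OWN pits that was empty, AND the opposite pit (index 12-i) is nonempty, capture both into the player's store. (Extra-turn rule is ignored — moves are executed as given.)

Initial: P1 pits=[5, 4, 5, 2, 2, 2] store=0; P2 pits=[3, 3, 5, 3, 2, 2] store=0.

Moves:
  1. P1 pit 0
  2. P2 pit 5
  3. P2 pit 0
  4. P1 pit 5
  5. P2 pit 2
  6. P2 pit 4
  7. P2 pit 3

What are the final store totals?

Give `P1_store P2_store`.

Move 1: P1 pit0 -> P1=[0,5,6,3,3,3](0) P2=[3,3,5,3,2,2](0)
Move 2: P2 pit5 -> P1=[1,5,6,3,3,3](0) P2=[3,3,5,3,2,0](1)
Move 3: P2 pit0 -> P1=[1,5,6,3,3,3](0) P2=[0,4,6,4,2,0](1)
Move 4: P1 pit5 -> P1=[1,5,6,3,3,0](1) P2=[1,5,6,4,2,0](1)
Move 5: P2 pit2 -> P1=[2,6,6,3,3,0](1) P2=[1,5,0,5,3,1](2)
Move 6: P2 pit4 -> P1=[3,6,6,3,3,0](1) P2=[1,5,0,5,0,2](3)
Move 7: P2 pit3 -> P1=[4,7,6,3,3,0](1) P2=[1,5,0,0,1,3](4)

Answer: 1 4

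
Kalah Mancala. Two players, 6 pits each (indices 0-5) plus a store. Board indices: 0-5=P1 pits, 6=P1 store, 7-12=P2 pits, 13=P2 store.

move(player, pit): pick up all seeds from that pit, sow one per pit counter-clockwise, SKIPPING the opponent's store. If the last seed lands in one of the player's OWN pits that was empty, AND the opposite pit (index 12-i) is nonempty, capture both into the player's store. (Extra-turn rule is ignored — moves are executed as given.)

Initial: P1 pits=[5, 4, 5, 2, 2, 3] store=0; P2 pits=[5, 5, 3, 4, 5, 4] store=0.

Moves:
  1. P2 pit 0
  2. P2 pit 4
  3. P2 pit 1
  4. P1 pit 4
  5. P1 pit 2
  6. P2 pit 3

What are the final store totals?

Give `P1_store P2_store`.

Answer: 2 3

Derivation:
Move 1: P2 pit0 -> P1=[5,4,5,2,2,3](0) P2=[0,6,4,5,6,5](0)
Move 2: P2 pit4 -> P1=[6,5,6,3,2,3](0) P2=[0,6,4,5,0,6](1)
Move 3: P2 pit1 -> P1=[7,5,6,3,2,3](0) P2=[0,0,5,6,1,7](2)
Move 4: P1 pit4 -> P1=[7,5,6,3,0,4](1) P2=[0,0,5,6,1,7](2)
Move 5: P1 pit2 -> P1=[7,5,0,4,1,5](2) P2=[1,1,5,6,1,7](2)
Move 6: P2 pit3 -> P1=[8,6,1,4,1,5](2) P2=[1,1,5,0,2,8](3)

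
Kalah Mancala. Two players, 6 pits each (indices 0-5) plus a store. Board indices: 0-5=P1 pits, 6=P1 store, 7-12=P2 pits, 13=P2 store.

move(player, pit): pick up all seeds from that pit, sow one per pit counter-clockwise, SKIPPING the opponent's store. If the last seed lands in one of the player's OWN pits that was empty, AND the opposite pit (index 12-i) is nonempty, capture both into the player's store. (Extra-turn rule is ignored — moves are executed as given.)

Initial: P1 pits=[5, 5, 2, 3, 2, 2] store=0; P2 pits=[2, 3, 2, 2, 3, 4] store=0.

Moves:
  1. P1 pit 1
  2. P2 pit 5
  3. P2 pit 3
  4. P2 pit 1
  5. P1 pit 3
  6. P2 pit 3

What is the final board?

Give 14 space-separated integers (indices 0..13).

Answer: 0 1 4 0 4 4 2 3 0 3 0 6 0 8

Derivation:
Move 1: P1 pit1 -> P1=[5,0,3,4,3,3](1) P2=[2,3,2,2,3,4](0)
Move 2: P2 pit5 -> P1=[6,1,4,4,3,3](1) P2=[2,3,2,2,3,0](1)
Move 3: P2 pit3 -> P1=[0,1,4,4,3,3](1) P2=[2,3,2,0,4,0](8)
Move 4: P2 pit1 -> P1=[0,1,4,4,3,3](1) P2=[2,0,3,1,5,0](8)
Move 5: P1 pit3 -> P1=[0,1,4,0,4,4](2) P2=[3,0,3,1,5,0](8)
Move 6: P2 pit3 -> P1=[0,1,4,0,4,4](2) P2=[3,0,3,0,6,0](8)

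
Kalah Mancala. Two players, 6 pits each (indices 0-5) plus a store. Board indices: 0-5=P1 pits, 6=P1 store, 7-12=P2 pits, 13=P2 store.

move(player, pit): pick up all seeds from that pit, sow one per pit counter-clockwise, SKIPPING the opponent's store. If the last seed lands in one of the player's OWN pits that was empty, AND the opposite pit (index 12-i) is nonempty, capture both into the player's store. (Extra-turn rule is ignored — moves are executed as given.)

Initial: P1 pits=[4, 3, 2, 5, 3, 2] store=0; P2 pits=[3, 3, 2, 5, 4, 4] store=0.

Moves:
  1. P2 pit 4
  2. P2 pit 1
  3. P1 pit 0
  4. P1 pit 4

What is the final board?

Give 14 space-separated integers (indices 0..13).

Answer: 0 1 3 6 0 4 1 4 1 3 6 0 5 6

Derivation:
Move 1: P2 pit4 -> P1=[5,4,2,5,3,2](0) P2=[3,3,2,5,0,5](1)
Move 2: P2 pit1 -> P1=[5,0,2,5,3,2](0) P2=[3,0,3,6,0,5](6)
Move 3: P1 pit0 -> P1=[0,1,3,6,4,3](0) P2=[3,0,3,6,0,5](6)
Move 4: P1 pit4 -> P1=[0,1,3,6,0,4](1) P2=[4,1,3,6,0,5](6)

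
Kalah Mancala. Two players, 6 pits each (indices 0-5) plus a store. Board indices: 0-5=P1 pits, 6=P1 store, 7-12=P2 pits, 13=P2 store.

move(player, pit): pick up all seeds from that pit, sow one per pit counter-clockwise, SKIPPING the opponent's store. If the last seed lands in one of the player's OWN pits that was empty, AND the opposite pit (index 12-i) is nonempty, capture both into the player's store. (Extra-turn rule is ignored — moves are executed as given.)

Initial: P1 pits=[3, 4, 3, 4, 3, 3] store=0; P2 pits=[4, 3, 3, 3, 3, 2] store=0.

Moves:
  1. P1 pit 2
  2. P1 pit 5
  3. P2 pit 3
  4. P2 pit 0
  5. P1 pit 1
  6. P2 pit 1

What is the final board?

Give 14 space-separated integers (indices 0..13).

Answer: 3 0 1 6 5 1 1 0 0 6 2 6 5 2

Derivation:
Move 1: P1 pit2 -> P1=[3,4,0,5,4,4](0) P2=[4,3,3,3,3,2](0)
Move 2: P1 pit5 -> P1=[3,4,0,5,4,0](1) P2=[5,4,4,3,3,2](0)
Move 3: P2 pit3 -> P1=[3,4,0,5,4,0](1) P2=[5,4,4,0,4,3](1)
Move 4: P2 pit0 -> P1=[3,4,0,5,4,0](1) P2=[0,5,5,1,5,4](1)
Move 5: P1 pit1 -> P1=[3,0,1,6,5,1](1) P2=[0,5,5,1,5,4](1)
Move 6: P2 pit1 -> P1=[3,0,1,6,5,1](1) P2=[0,0,6,2,6,5](2)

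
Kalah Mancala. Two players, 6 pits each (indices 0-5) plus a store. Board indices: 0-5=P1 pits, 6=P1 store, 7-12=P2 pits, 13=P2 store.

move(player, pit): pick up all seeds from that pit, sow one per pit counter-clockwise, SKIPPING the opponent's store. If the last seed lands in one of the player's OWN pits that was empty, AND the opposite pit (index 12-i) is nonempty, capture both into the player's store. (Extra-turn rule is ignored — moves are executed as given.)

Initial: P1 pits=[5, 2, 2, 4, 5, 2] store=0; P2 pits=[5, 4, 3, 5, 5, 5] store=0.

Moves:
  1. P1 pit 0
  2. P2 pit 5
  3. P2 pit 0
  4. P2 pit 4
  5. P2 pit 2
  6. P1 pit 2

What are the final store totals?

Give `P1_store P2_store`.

Move 1: P1 pit0 -> P1=[0,3,3,5,6,3](0) P2=[5,4,3,5,5,5](0)
Move 2: P2 pit5 -> P1=[1,4,4,6,6,3](0) P2=[5,4,3,5,5,0](1)
Move 3: P2 pit0 -> P1=[0,4,4,6,6,3](0) P2=[0,5,4,6,6,0](3)
Move 4: P2 pit4 -> P1=[1,5,5,7,6,3](0) P2=[0,5,4,6,0,1](4)
Move 5: P2 pit2 -> P1=[1,5,5,7,6,3](0) P2=[0,5,0,7,1,2](5)
Move 6: P1 pit2 -> P1=[1,5,0,8,7,4](1) P2=[1,5,0,7,1,2](5)

Answer: 1 5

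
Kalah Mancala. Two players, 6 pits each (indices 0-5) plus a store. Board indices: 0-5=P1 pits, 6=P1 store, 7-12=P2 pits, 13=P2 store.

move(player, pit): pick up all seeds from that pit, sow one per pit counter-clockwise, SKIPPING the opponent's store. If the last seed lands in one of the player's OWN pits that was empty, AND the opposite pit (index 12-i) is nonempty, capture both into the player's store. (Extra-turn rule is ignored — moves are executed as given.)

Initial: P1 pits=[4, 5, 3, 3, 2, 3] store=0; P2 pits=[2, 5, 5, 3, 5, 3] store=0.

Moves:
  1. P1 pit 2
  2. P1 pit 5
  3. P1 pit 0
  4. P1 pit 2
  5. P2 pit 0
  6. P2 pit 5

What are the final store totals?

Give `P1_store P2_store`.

Answer: 1 1

Derivation:
Move 1: P1 pit2 -> P1=[4,5,0,4,3,4](0) P2=[2,5,5,3,5,3](0)
Move 2: P1 pit5 -> P1=[4,5,0,4,3,0](1) P2=[3,6,6,3,5,3](0)
Move 3: P1 pit0 -> P1=[0,6,1,5,4,0](1) P2=[3,6,6,3,5,3](0)
Move 4: P1 pit2 -> P1=[0,6,0,6,4,0](1) P2=[3,6,6,3,5,3](0)
Move 5: P2 pit0 -> P1=[0,6,0,6,4,0](1) P2=[0,7,7,4,5,3](0)
Move 6: P2 pit5 -> P1=[1,7,0,6,4,0](1) P2=[0,7,7,4,5,0](1)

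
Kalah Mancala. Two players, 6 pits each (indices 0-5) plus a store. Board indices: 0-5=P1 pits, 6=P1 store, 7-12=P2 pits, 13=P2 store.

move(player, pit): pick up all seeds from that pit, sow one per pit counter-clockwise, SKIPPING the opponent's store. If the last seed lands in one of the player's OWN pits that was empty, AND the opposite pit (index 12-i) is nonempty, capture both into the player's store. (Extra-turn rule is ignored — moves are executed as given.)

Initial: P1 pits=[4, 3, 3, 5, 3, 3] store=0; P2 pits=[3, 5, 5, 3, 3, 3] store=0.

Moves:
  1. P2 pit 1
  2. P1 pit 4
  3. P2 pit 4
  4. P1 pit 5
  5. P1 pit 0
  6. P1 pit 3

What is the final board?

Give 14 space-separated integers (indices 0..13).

Answer: 0 5 4 0 2 1 9 1 2 8 4 0 5 2

Derivation:
Move 1: P2 pit1 -> P1=[4,3,3,5,3,3](0) P2=[3,0,6,4,4,4](1)
Move 2: P1 pit4 -> P1=[4,3,3,5,0,4](1) P2=[4,0,6,4,4,4](1)
Move 3: P2 pit4 -> P1=[5,4,3,5,0,4](1) P2=[4,0,6,4,0,5](2)
Move 4: P1 pit5 -> P1=[5,4,3,5,0,0](2) P2=[5,1,7,4,0,5](2)
Move 5: P1 pit0 -> P1=[0,5,4,6,1,0](8) P2=[0,1,7,4,0,5](2)
Move 6: P1 pit3 -> P1=[0,5,4,0,2,1](9) P2=[1,2,8,4,0,5](2)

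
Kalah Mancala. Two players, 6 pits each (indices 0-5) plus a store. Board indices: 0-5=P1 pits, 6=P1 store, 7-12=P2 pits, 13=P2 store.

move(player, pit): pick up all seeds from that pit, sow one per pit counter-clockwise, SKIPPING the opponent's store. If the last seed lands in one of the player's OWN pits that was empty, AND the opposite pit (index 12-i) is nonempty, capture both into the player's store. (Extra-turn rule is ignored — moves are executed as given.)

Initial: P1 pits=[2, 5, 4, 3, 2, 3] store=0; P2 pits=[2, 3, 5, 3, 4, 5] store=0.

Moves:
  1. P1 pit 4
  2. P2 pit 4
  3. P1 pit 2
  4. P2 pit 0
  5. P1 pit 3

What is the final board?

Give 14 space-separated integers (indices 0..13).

Answer: 3 6 0 0 2 6 3 1 4 6 3 0 6 1

Derivation:
Move 1: P1 pit4 -> P1=[2,5,4,3,0,4](1) P2=[2,3,5,3,4,5](0)
Move 2: P2 pit4 -> P1=[3,6,4,3,0,4](1) P2=[2,3,5,3,0,6](1)
Move 3: P1 pit2 -> P1=[3,6,0,4,1,5](2) P2=[2,3,5,3,0,6](1)
Move 4: P2 pit0 -> P1=[3,6,0,4,1,5](2) P2=[0,4,6,3,0,6](1)
Move 5: P1 pit3 -> P1=[3,6,0,0,2,6](3) P2=[1,4,6,3,0,6](1)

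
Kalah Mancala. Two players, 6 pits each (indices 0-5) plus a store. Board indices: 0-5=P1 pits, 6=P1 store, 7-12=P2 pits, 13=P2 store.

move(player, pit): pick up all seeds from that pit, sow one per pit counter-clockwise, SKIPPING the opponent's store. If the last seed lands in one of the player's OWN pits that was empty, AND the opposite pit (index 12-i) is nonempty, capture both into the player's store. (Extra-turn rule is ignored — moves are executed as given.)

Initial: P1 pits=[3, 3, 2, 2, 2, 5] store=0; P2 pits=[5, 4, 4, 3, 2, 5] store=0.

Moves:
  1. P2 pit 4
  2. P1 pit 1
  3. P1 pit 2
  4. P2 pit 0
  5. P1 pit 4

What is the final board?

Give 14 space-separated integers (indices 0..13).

Answer: 3 0 0 4 0 7 1 1 6 5 4 1 7 1

Derivation:
Move 1: P2 pit4 -> P1=[3,3,2,2,2,5](0) P2=[5,4,4,3,0,6](1)
Move 2: P1 pit1 -> P1=[3,0,3,3,3,5](0) P2=[5,4,4,3,0,6](1)
Move 3: P1 pit2 -> P1=[3,0,0,4,4,6](0) P2=[5,4,4,3,0,6](1)
Move 4: P2 pit0 -> P1=[3,0,0,4,4,6](0) P2=[0,5,5,4,1,7](1)
Move 5: P1 pit4 -> P1=[3,0,0,4,0,7](1) P2=[1,6,5,4,1,7](1)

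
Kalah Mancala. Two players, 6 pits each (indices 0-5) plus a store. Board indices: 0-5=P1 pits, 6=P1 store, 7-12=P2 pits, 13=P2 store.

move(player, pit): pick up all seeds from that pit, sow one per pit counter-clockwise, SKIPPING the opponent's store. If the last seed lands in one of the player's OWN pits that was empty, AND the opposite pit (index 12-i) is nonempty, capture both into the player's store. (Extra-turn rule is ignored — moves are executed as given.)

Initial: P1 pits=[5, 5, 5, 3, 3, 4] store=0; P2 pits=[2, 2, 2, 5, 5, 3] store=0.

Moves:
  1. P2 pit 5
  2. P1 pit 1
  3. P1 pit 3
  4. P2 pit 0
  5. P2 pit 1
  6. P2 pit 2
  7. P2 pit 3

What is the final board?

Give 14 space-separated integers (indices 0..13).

Move 1: P2 pit5 -> P1=[6,6,5,3,3,4](0) P2=[2,2,2,5,5,0](1)
Move 2: P1 pit1 -> P1=[6,0,6,4,4,5](1) P2=[3,2,2,5,5,0](1)
Move 3: P1 pit3 -> P1=[6,0,6,0,5,6](2) P2=[4,2,2,5,5,0](1)
Move 4: P2 pit0 -> P1=[6,0,6,0,5,6](2) P2=[0,3,3,6,6,0](1)
Move 5: P2 pit1 -> P1=[6,0,6,0,5,6](2) P2=[0,0,4,7,7,0](1)
Move 6: P2 pit2 -> P1=[6,0,6,0,5,6](2) P2=[0,0,0,8,8,1](2)
Move 7: P2 pit3 -> P1=[7,1,7,1,6,6](2) P2=[0,0,0,0,9,2](3)

Answer: 7 1 7 1 6 6 2 0 0 0 0 9 2 3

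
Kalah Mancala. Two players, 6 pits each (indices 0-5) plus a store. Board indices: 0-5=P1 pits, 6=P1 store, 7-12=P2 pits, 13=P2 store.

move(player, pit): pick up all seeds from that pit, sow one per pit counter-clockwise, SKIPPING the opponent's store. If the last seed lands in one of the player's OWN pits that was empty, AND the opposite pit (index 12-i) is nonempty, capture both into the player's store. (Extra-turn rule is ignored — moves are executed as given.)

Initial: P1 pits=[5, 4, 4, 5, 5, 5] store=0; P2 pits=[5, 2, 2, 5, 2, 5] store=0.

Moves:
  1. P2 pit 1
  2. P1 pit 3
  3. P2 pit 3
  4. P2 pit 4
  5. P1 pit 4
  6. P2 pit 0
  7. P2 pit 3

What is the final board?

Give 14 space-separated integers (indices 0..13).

Move 1: P2 pit1 -> P1=[5,4,4,5,5,5](0) P2=[5,0,3,6,2,5](0)
Move 2: P1 pit3 -> P1=[5,4,4,0,6,6](1) P2=[6,1,3,6,2,5](0)
Move 3: P2 pit3 -> P1=[6,5,5,0,6,6](1) P2=[6,1,3,0,3,6](1)
Move 4: P2 pit4 -> P1=[7,5,5,0,6,6](1) P2=[6,1,3,0,0,7](2)
Move 5: P1 pit4 -> P1=[7,5,5,0,0,7](2) P2=[7,2,4,1,0,7](2)
Move 6: P2 pit0 -> P1=[8,5,5,0,0,7](2) P2=[0,3,5,2,1,8](3)
Move 7: P2 pit3 -> P1=[8,5,5,0,0,7](2) P2=[0,3,5,0,2,9](3)

Answer: 8 5 5 0 0 7 2 0 3 5 0 2 9 3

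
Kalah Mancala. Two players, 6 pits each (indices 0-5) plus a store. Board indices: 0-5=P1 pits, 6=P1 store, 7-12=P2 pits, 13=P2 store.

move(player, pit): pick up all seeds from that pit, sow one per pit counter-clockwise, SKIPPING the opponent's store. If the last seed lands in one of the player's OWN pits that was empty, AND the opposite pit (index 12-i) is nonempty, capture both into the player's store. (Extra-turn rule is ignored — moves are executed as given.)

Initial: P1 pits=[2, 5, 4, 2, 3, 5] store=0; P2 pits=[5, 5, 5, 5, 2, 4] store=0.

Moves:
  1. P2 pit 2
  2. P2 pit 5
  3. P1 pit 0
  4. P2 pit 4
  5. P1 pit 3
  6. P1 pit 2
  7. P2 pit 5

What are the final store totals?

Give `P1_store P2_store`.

Move 1: P2 pit2 -> P1=[3,5,4,2,3,5](0) P2=[5,5,0,6,3,5](1)
Move 2: P2 pit5 -> P1=[4,6,5,3,3,5](0) P2=[5,5,0,6,3,0](2)
Move 3: P1 pit0 -> P1=[0,7,6,4,4,5](0) P2=[5,5,0,6,3,0](2)
Move 4: P2 pit4 -> P1=[1,7,6,4,4,5](0) P2=[5,5,0,6,0,1](3)
Move 5: P1 pit3 -> P1=[1,7,6,0,5,6](1) P2=[6,5,0,6,0,1](3)
Move 6: P1 pit2 -> P1=[1,7,0,1,6,7](2) P2=[7,6,0,6,0,1](3)
Move 7: P2 pit5 -> P1=[1,7,0,1,6,7](2) P2=[7,6,0,6,0,0](4)

Answer: 2 4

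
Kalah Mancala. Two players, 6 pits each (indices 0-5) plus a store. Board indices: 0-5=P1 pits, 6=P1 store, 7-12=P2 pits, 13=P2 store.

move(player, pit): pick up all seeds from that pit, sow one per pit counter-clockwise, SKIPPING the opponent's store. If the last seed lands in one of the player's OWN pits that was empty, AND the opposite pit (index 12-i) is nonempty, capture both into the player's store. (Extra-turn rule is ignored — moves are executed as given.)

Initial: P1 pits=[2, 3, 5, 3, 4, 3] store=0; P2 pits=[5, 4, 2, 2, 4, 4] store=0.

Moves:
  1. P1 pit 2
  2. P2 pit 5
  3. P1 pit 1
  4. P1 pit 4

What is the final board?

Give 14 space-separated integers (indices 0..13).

Answer: 3 0 2 5 0 6 2 7 5 3 3 4 0 1

Derivation:
Move 1: P1 pit2 -> P1=[2,3,0,4,5,4](1) P2=[6,4,2,2,4,4](0)
Move 2: P2 pit5 -> P1=[3,4,1,4,5,4](1) P2=[6,4,2,2,4,0](1)
Move 3: P1 pit1 -> P1=[3,0,2,5,6,5](1) P2=[6,4,2,2,4,0](1)
Move 4: P1 pit4 -> P1=[3,0,2,5,0,6](2) P2=[7,5,3,3,4,0](1)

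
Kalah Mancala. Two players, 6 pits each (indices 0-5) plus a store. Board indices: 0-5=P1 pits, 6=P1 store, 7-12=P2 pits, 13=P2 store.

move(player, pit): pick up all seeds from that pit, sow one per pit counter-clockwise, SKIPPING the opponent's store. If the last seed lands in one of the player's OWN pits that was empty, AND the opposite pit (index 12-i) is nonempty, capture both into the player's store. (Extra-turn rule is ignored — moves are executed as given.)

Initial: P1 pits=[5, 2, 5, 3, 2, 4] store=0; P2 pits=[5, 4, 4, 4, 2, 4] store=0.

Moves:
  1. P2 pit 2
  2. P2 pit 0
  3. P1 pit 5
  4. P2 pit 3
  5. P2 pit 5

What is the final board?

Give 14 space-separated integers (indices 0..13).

Answer: 7 4 7 4 3 1 1 1 6 2 0 5 0 3

Derivation:
Move 1: P2 pit2 -> P1=[5,2,5,3,2,4](0) P2=[5,4,0,5,3,5](1)
Move 2: P2 pit0 -> P1=[5,2,5,3,2,4](0) P2=[0,5,1,6,4,6](1)
Move 3: P1 pit5 -> P1=[5,2,5,3,2,0](1) P2=[1,6,2,6,4,6](1)
Move 4: P2 pit3 -> P1=[6,3,6,3,2,0](1) P2=[1,6,2,0,5,7](2)
Move 5: P2 pit5 -> P1=[7,4,7,4,3,1](1) P2=[1,6,2,0,5,0](3)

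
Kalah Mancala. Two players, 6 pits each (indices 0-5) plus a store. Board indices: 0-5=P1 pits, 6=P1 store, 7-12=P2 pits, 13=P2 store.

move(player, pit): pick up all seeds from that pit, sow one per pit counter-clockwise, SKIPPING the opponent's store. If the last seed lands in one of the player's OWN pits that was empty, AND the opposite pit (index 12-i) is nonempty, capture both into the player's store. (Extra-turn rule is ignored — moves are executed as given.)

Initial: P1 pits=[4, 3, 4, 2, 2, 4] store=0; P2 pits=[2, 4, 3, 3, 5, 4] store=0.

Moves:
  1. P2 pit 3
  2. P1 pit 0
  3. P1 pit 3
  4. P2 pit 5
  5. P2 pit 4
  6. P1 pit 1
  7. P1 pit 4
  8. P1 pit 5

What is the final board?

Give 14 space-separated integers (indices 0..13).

Answer: 2 0 8 3 0 0 4 5 6 5 1 1 2 3

Derivation:
Move 1: P2 pit3 -> P1=[4,3,4,2,2,4](0) P2=[2,4,3,0,6,5](1)
Move 2: P1 pit0 -> P1=[0,4,5,3,3,4](0) P2=[2,4,3,0,6,5](1)
Move 3: P1 pit3 -> P1=[0,4,5,0,4,5](1) P2=[2,4,3,0,6,5](1)
Move 4: P2 pit5 -> P1=[1,5,6,1,4,5](1) P2=[2,4,3,0,6,0](2)
Move 5: P2 pit4 -> P1=[2,6,7,2,4,5](1) P2=[2,4,3,0,0,1](3)
Move 6: P1 pit1 -> P1=[2,0,8,3,5,6](2) P2=[3,4,3,0,0,1](3)
Move 7: P1 pit4 -> P1=[2,0,8,3,0,7](3) P2=[4,5,4,0,0,1](3)
Move 8: P1 pit5 -> P1=[2,0,8,3,0,0](4) P2=[5,6,5,1,1,2](3)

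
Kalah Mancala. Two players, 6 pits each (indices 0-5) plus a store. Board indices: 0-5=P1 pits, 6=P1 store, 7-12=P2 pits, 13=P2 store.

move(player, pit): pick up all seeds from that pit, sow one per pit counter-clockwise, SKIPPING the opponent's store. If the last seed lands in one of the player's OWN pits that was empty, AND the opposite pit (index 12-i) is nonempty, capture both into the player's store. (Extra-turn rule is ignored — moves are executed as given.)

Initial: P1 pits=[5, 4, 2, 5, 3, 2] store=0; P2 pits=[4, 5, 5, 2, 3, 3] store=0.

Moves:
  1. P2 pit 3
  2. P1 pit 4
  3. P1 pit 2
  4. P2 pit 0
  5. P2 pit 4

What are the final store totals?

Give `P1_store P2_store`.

Move 1: P2 pit3 -> P1=[5,4,2,5,3,2](0) P2=[4,5,5,0,4,4](0)
Move 2: P1 pit4 -> P1=[5,4,2,5,0,3](1) P2=[5,5,5,0,4,4](0)
Move 3: P1 pit2 -> P1=[5,4,0,6,0,3](7) P2=[5,0,5,0,4,4](0)
Move 4: P2 pit0 -> P1=[5,4,0,6,0,3](7) P2=[0,1,6,1,5,5](0)
Move 5: P2 pit4 -> P1=[6,5,1,6,0,3](7) P2=[0,1,6,1,0,6](1)

Answer: 7 1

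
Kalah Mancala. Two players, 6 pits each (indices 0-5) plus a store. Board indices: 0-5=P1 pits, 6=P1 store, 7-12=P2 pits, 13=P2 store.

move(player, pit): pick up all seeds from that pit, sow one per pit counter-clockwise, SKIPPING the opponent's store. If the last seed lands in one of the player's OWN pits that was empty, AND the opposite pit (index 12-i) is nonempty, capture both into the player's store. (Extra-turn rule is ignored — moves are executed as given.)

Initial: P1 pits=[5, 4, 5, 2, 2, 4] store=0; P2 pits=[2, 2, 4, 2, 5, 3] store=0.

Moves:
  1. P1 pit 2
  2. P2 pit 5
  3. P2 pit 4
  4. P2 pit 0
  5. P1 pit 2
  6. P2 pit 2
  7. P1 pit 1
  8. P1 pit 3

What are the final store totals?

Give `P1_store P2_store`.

Answer: 3 3

Derivation:
Move 1: P1 pit2 -> P1=[5,4,0,3,3,5](1) P2=[3,2,4,2,5,3](0)
Move 2: P2 pit5 -> P1=[6,5,0,3,3,5](1) P2=[3,2,4,2,5,0](1)
Move 3: P2 pit4 -> P1=[7,6,1,3,3,5](1) P2=[3,2,4,2,0,1](2)
Move 4: P2 pit0 -> P1=[7,6,1,3,3,5](1) P2=[0,3,5,3,0,1](2)
Move 5: P1 pit2 -> P1=[7,6,0,4,3,5](1) P2=[0,3,5,3,0,1](2)
Move 6: P2 pit2 -> P1=[8,6,0,4,3,5](1) P2=[0,3,0,4,1,2](3)
Move 7: P1 pit1 -> P1=[8,0,1,5,4,6](2) P2=[1,3,0,4,1,2](3)
Move 8: P1 pit3 -> P1=[8,0,1,0,5,7](3) P2=[2,4,0,4,1,2](3)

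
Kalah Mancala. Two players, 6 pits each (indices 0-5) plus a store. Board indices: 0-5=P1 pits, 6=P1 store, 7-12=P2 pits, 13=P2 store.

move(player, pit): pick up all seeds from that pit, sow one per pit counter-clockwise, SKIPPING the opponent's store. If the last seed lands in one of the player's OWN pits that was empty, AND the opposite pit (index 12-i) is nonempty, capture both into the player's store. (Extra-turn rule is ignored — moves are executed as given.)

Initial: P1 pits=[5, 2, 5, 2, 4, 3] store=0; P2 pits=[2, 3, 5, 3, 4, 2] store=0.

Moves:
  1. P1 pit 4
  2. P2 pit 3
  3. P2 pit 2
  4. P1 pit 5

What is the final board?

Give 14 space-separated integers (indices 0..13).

Answer: 6 2 5 2 0 0 2 4 5 1 1 6 4 2

Derivation:
Move 1: P1 pit4 -> P1=[5,2,5,2,0,4](1) P2=[3,4,5,3,4,2](0)
Move 2: P2 pit3 -> P1=[5,2,5,2,0,4](1) P2=[3,4,5,0,5,3](1)
Move 3: P2 pit2 -> P1=[6,2,5,2,0,4](1) P2=[3,4,0,1,6,4](2)
Move 4: P1 pit5 -> P1=[6,2,5,2,0,0](2) P2=[4,5,1,1,6,4](2)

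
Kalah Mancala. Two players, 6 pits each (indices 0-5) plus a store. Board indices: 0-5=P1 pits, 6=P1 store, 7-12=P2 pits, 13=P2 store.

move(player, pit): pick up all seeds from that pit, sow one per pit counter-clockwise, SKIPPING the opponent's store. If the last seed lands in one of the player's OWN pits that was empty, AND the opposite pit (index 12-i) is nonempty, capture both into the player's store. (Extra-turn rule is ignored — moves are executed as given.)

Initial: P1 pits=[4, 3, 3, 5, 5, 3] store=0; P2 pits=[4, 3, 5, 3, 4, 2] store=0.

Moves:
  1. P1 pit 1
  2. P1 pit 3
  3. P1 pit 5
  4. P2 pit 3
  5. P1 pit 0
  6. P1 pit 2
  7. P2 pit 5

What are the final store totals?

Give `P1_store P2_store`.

Move 1: P1 pit1 -> P1=[4,0,4,6,6,3](0) P2=[4,3,5,3,4,2](0)
Move 2: P1 pit3 -> P1=[4,0,4,0,7,4](1) P2=[5,4,6,3,4,2](0)
Move 3: P1 pit5 -> P1=[4,0,4,0,7,0](2) P2=[6,5,7,3,4,2](0)
Move 4: P2 pit3 -> P1=[4,0,4,0,7,0](2) P2=[6,5,7,0,5,3](1)
Move 5: P1 pit0 -> P1=[0,1,5,1,8,0](2) P2=[6,5,7,0,5,3](1)
Move 6: P1 pit2 -> P1=[0,1,0,2,9,1](3) P2=[7,5,7,0,5,3](1)
Move 7: P2 pit5 -> P1=[1,2,0,2,9,1](3) P2=[7,5,7,0,5,0](2)

Answer: 3 2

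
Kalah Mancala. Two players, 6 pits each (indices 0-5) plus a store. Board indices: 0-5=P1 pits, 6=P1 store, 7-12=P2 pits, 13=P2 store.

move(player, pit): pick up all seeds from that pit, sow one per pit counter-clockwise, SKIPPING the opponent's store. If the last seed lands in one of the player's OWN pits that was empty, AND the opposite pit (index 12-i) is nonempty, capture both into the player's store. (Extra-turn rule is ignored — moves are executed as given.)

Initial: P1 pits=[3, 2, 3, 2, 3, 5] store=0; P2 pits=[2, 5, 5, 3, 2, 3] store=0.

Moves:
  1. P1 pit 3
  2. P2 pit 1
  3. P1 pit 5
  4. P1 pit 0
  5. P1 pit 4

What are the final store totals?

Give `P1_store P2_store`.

Move 1: P1 pit3 -> P1=[3,2,3,0,4,6](0) P2=[2,5,5,3,2,3](0)
Move 2: P2 pit1 -> P1=[3,2,3,0,4,6](0) P2=[2,0,6,4,3,4](1)
Move 3: P1 pit5 -> P1=[3,2,3,0,4,0](1) P2=[3,1,7,5,4,4](1)
Move 4: P1 pit0 -> P1=[0,3,4,0,4,0](9) P2=[3,1,0,5,4,4](1)
Move 5: P1 pit4 -> P1=[0,3,4,0,0,1](10) P2=[4,2,0,5,4,4](1)

Answer: 10 1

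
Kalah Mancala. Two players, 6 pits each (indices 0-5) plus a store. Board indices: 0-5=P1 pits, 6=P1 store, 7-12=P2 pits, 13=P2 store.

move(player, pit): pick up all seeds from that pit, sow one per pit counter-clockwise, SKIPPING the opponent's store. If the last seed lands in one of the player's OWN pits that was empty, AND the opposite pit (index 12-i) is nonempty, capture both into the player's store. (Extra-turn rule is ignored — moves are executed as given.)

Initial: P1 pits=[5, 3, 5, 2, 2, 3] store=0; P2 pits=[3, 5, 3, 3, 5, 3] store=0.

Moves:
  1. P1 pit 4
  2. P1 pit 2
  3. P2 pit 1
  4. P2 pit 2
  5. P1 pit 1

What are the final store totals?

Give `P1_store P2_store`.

Move 1: P1 pit4 -> P1=[5,3,5,2,0,4](1) P2=[3,5,3,3,5,3](0)
Move 2: P1 pit2 -> P1=[5,3,0,3,1,5](2) P2=[4,5,3,3,5,3](0)
Move 3: P2 pit1 -> P1=[5,3,0,3,1,5](2) P2=[4,0,4,4,6,4](1)
Move 4: P2 pit2 -> P1=[5,3,0,3,1,5](2) P2=[4,0,0,5,7,5](2)
Move 5: P1 pit1 -> P1=[5,0,1,4,2,5](2) P2=[4,0,0,5,7,5](2)

Answer: 2 2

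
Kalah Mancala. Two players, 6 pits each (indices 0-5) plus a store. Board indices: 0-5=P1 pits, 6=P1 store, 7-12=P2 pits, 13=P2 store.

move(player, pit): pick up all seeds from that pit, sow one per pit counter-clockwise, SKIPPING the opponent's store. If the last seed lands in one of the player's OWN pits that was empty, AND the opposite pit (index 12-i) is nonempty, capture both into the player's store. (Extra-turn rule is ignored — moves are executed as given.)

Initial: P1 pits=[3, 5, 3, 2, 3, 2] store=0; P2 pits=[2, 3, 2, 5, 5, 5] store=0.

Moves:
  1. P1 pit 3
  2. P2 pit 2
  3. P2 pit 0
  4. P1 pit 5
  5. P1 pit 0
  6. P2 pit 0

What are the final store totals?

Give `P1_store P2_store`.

Move 1: P1 pit3 -> P1=[3,5,3,0,4,3](0) P2=[2,3,2,5,5,5](0)
Move 2: P2 pit2 -> P1=[3,5,3,0,4,3](0) P2=[2,3,0,6,6,5](0)
Move 3: P2 pit0 -> P1=[3,5,3,0,4,3](0) P2=[0,4,1,6,6,5](0)
Move 4: P1 pit5 -> P1=[3,5,3,0,4,0](1) P2=[1,5,1,6,6,5](0)
Move 5: P1 pit0 -> P1=[0,6,4,0,4,0](3) P2=[1,5,0,6,6,5](0)
Move 6: P2 pit0 -> P1=[0,6,4,0,4,0](3) P2=[0,6,0,6,6,5](0)

Answer: 3 0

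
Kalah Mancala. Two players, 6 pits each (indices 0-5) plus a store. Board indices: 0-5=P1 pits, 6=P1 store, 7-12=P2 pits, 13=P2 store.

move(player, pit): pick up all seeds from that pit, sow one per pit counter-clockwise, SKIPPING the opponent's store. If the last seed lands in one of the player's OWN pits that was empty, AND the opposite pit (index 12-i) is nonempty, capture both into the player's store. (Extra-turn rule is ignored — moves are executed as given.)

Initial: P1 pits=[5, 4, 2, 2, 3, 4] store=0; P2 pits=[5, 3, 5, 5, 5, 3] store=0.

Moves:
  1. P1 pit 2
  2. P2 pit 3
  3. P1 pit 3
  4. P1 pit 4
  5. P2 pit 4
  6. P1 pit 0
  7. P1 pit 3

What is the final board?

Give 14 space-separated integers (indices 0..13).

Move 1: P1 pit2 -> P1=[5,4,0,3,4,4](0) P2=[5,3,5,5,5,3](0)
Move 2: P2 pit3 -> P1=[6,5,0,3,4,4](0) P2=[5,3,5,0,6,4](1)
Move 3: P1 pit3 -> P1=[6,5,0,0,5,5](1) P2=[5,3,5,0,6,4](1)
Move 4: P1 pit4 -> P1=[6,5,0,0,0,6](2) P2=[6,4,6,0,6,4](1)
Move 5: P2 pit4 -> P1=[7,6,1,1,0,6](2) P2=[6,4,6,0,0,5](2)
Move 6: P1 pit0 -> P1=[0,7,2,2,1,7](3) P2=[7,4,6,0,0,5](2)
Move 7: P1 pit3 -> P1=[0,7,2,0,2,8](3) P2=[7,4,6,0,0,5](2)

Answer: 0 7 2 0 2 8 3 7 4 6 0 0 5 2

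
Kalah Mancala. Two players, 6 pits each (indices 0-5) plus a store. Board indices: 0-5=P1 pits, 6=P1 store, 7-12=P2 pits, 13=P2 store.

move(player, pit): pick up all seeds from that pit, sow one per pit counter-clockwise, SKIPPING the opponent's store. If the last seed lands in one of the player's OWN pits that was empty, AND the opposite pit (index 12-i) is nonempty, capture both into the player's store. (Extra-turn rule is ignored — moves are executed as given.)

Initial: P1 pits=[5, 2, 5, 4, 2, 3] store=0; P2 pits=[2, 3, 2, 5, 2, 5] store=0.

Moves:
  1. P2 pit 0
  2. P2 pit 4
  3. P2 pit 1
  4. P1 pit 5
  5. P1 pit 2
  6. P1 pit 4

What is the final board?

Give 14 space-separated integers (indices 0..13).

Answer: 5 2 0 5 0 2 3 3 1 4 6 1 7 1

Derivation:
Move 1: P2 pit0 -> P1=[5,2,5,4,2,3](0) P2=[0,4,3,5,2,5](0)
Move 2: P2 pit4 -> P1=[5,2,5,4,2,3](0) P2=[0,4,3,5,0,6](1)
Move 3: P2 pit1 -> P1=[5,2,5,4,2,3](0) P2=[0,0,4,6,1,7](1)
Move 4: P1 pit5 -> P1=[5,2,5,4,2,0](1) P2=[1,1,4,6,1,7](1)
Move 5: P1 pit2 -> P1=[5,2,0,5,3,1](2) P2=[2,1,4,6,1,7](1)
Move 6: P1 pit4 -> P1=[5,2,0,5,0,2](3) P2=[3,1,4,6,1,7](1)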